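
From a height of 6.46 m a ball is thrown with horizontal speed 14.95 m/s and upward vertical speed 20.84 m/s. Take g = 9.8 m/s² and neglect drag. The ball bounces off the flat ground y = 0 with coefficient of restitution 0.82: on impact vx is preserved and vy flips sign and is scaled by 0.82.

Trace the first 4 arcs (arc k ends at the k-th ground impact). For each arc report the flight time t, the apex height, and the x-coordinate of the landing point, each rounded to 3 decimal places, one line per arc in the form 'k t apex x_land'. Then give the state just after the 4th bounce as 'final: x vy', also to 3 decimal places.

Arc 1: start y=6.460, vy=20.840 → t=4.543, apex=28.618, x_land=67.921, impact vy=-23.684
  bounce: vy ← 0.82·23.684 = 19.421
Arc 2: start y=0.000, vy=19.421 → t=3.963, apex=19.243, x_land=127.174, impact vy=-19.421
  bounce: vy ← 0.82·19.421 = 15.925
Arc 3: start y=0.000, vy=15.925 → t=3.250, apex=12.939, x_land=175.762, impact vy=-15.925
  bounce: vy ← 0.82·15.925 = 13.058
Arc 4: start y=0.000, vy=13.058 → t=2.665, apex=8.700, x_land=215.604, impact vy=-13.058
  bounce: vy ← 0.82·13.058 = 10.708

1 4.543 28.618 67.921
2 3.963 19.243 127.174
3 3.250 12.939 175.762
4 2.665 8.700 215.604
final: 215.604 10.708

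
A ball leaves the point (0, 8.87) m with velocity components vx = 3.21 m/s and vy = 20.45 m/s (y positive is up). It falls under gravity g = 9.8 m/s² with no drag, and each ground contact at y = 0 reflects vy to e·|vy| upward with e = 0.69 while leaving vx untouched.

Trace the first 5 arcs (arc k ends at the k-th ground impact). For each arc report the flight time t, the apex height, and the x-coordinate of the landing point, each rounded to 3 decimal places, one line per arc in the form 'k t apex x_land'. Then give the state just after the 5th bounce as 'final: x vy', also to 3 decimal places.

1 4.570 30.207 14.668
2 3.426 14.381 25.667
3 2.364 6.847 33.256
4 1.631 3.260 38.493
5 1.126 1.552 42.106
final: 42.106 3.806

Arc 1: start y=8.870, vy=20.450 → t=4.570, apex=30.207, x_land=14.668, impact vy=-24.332
  bounce: vy ← 0.69·24.332 = 16.789
Arc 2: start y=0.000, vy=16.789 → t=3.426, apex=14.381, x_land=25.667, impact vy=-16.789
  bounce: vy ← 0.69·16.789 = 11.585
Arc 3: start y=0.000, vy=11.585 → t=2.364, apex=6.847, x_land=33.256, impact vy=-11.585
  bounce: vy ← 0.69·11.585 = 7.993
Arc 4: start y=0.000, vy=7.993 → t=1.631, apex=3.260, x_land=38.493, impact vy=-7.993
  bounce: vy ← 0.69·7.993 = 5.515
Arc 5: start y=0.000, vy=5.515 → t=1.126, apex=1.552, x_land=42.106, impact vy=-5.515
  bounce: vy ← 0.69·5.515 = 3.806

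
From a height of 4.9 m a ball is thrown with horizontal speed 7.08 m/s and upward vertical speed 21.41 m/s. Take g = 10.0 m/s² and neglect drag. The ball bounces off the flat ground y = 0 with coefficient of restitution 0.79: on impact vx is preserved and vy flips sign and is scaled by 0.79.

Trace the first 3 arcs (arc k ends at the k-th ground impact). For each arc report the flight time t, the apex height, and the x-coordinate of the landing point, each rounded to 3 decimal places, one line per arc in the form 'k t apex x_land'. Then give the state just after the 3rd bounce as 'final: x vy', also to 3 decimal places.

Arc 1: start y=4.900, vy=21.410 → t=4.500, apex=27.819, x_land=31.858, impact vy=-23.588
  bounce: vy ← 0.79·23.588 = 18.634
Arc 2: start y=0.000, vy=18.634 → t=3.727, apex=17.362, x_land=58.245, impact vy=-18.634
  bounce: vy ← 0.79·18.634 = 14.721
Arc 3: start y=0.000, vy=14.721 → t=2.944, apex=10.836, x_land=79.090, impact vy=-14.721
  bounce: vy ← 0.79·14.721 = 11.630

1 4.500 27.819 31.858
2 3.727 17.362 58.245
3 2.944 10.836 79.090
final: 79.090 11.630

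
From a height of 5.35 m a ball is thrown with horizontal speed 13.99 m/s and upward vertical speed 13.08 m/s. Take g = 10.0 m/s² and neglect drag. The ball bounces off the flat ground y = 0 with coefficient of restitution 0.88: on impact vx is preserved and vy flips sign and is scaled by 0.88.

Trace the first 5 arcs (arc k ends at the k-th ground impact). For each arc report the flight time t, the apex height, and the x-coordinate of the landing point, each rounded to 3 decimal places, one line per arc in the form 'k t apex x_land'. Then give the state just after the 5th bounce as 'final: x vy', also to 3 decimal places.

1 2.976 13.904 41.629
2 2.935 10.768 82.689
3 2.583 8.338 118.822
4 2.273 6.457 150.619
5 2.000 5.000 178.600
final: 178.600 8.800

Arc 1: start y=5.350, vy=13.080 → t=2.976, apex=13.904, x_land=41.629, impact vy=-16.676
  bounce: vy ← 0.88·16.676 = 14.675
Arc 2: start y=0.000, vy=14.675 → t=2.935, apex=10.768, x_land=82.689, impact vy=-14.675
  bounce: vy ← 0.88·14.675 = 12.914
Arc 3: start y=0.000, vy=12.914 → t=2.583, apex=8.338, x_land=118.822, impact vy=-12.914
  bounce: vy ← 0.88·12.914 = 11.364
Arc 4: start y=0.000, vy=11.364 → t=2.273, apex=6.457, x_land=150.619, impact vy=-11.364
  bounce: vy ← 0.88·11.364 = 10.000
Arc 5: start y=0.000, vy=10.000 → t=2.000, apex=5.000, x_land=178.600, impact vy=-10.000
  bounce: vy ← 0.88·10.000 = 8.800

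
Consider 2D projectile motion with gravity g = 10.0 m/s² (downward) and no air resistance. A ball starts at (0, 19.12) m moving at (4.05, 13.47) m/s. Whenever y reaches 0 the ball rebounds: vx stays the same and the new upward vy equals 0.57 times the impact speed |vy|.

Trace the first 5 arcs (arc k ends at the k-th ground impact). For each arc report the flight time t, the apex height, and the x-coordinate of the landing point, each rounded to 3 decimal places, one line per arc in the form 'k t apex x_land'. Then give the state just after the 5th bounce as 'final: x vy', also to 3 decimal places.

1 3.722 28.192 15.072
2 2.707 9.160 26.035
3 1.543 2.976 32.284
4 0.879 0.967 35.846
5 0.501 0.314 37.877
final: 37.877 1.429

Arc 1: start y=19.120, vy=13.470 → t=3.722, apex=28.192, x_land=15.072, impact vy=-23.745
  bounce: vy ← 0.57·23.745 = 13.535
Arc 2: start y=0.000, vy=13.535 → t=2.707, apex=9.160, x_land=26.035, impact vy=-13.535
  bounce: vy ← 0.57·13.535 = 7.715
Arc 3: start y=0.000, vy=7.715 → t=1.543, apex=2.976, x_land=32.284, impact vy=-7.715
  bounce: vy ← 0.57·7.715 = 4.397
Arc 4: start y=0.000, vy=4.397 → t=0.879, apex=0.967, x_land=35.846, impact vy=-4.397
  bounce: vy ← 0.57·4.397 = 2.507
Arc 5: start y=0.000, vy=2.507 → t=0.501, apex=0.314, x_land=37.877, impact vy=-2.507
  bounce: vy ← 0.57·2.507 = 1.429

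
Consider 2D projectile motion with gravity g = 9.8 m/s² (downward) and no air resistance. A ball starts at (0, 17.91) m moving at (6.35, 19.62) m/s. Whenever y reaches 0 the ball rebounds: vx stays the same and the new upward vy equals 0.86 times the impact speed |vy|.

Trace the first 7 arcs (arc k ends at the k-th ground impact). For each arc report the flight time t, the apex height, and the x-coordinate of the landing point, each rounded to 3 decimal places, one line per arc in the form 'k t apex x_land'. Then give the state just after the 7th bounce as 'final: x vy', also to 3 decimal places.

Arc 1: start y=17.910, vy=19.620 → t=4.770, apex=37.550, x_land=30.291, impact vy=-27.129
  bounce: vy ← 0.86·27.129 = 23.331
Arc 2: start y=0.000, vy=23.331 → t=4.761, apex=27.772, x_land=60.526, impact vy=-23.331
  bounce: vy ← 0.86·23.331 = 20.065
Arc 3: start y=0.000, vy=20.065 → t=4.095, apex=20.540, x_land=86.528, impact vy=-20.065
  bounce: vy ← 0.86·20.065 = 17.256
Arc 4: start y=0.000, vy=17.256 → t=3.522, apex=15.192, x_land=108.890, impact vy=-17.256
  bounce: vy ← 0.86·17.256 = 14.840
Arc 5: start y=0.000, vy=14.840 → t=3.029, apex=11.236, x_land=128.121, impact vy=-14.840
  bounce: vy ← 0.86·14.840 = 12.762
Arc 6: start y=0.000, vy=12.762 → t=2.605, apex=8.310, x_land=144.660, impact vy=-12.762
  bounce: vy ← 0.86·12.762 = 10.975
Arc 7: start y=0.000, vy=10.975 → t=2.240, apex=6.146, x_land=158.883, impact vy=-10.975
  bounce: vy ← 0.86·10.975 = 9.439

1 4.770 37.550 30.291
2 4.761 27.772 60.526
3 4.095 20.540 86.528
4 3.522 15.192 108.890
5 3.029 11.236 128.121
6 2.605 8.310 144.660
7 2.240 6.146 158.883
final: 158.883 9.439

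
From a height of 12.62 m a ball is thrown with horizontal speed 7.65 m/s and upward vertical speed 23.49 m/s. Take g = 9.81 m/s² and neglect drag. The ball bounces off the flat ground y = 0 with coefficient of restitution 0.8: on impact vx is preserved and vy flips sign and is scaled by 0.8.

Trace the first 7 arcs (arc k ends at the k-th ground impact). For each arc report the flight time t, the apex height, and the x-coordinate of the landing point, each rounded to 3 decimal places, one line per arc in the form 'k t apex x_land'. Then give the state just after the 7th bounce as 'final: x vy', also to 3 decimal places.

1 5.277 40.743 40.366
2 4.611 26.076 75.643
3 3.689 16.688 103.864
4 2.951 10.681 126.442
5 2.361 6.836 144.503
6 1.889 4.375 158.953
7 1.511 2.800 170.512
final: 170.512 5.929

Arc 1: start y=12.620, vy=23.490 → t=5.277, apex=40.743, x_land=40.366, impact vy=-28.273
  bounce: vy ← 0.8·28.273 = 22.619
Arc 2: start y=0.000, vy=22.619 → t=4.611, apex=26.076, x_land=75.643, impact vy=-22.619
  bounce: vy ← 0.8·22.619 = 18.095
Arc 3: start y=0.000, vy=18.095 → t=3.689, apex=16.688, x_land=103.864, impact vy=-18.095
  bounce: vy ← 0.8·18.095 = 14.476
Arc 4: start y=0.000, vy=14.476 → t=2.951, apex=10.681, x_land=126.442, impact vy=-14.476
  bounce: vy ← 0.8·14.476 = 11.581
Arc 5: start y=0.000, vy=11.581 → t=2.361, apex=6.836, x_land=144.503, impact vy=-11.581
  bounce: vy ← 0.8·11.581 = 9.265
Arc 6: start y=0.000, vy=9.265 → t=1.889, apex=4.375, x_land=158.953, impact vy=-9.265
  bounce: vy ← 0.8·9.265 = 7.412
Arc 7: start y=0.000, vy=7.412 → t=1.511, apex=2.800, x_land=170.512, impact vy=-7.412
  bounce: vy ← 0.8·7.412 = 5.929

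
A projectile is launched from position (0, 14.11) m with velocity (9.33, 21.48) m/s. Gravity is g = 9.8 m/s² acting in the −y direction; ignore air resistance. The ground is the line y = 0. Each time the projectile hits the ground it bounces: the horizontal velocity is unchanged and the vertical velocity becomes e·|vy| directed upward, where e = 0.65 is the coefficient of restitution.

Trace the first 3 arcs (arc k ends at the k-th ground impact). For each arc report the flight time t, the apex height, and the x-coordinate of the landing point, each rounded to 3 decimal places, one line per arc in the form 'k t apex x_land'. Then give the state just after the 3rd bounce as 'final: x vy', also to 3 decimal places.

1 4.964 37.650 46.312
2 3.604 15.907 79.933
3 2.342 6.721 101.787
final: 101.787 7.460

Arc 1: start y=14.110, vy=21.480 → t=4.964, apex=37.650, x_land=46.312, impact vy=-27.165
  bounce: vy ← 0.65·27.165 = 17.657
Arc 2: start y=0.000, vy=17.657 → t=3.604, apex=15.907, x_land=79.933, impact vy=-17.657
  bounce: vy ← 0.65·17.657 = 11.477
Arc 3: start y=0.000, vy=11.477 → t=2.342, apex=6.721, x_land=101.787, impact vy=-11.477
  bounce: vy ← 0.65·11.477 = 7.460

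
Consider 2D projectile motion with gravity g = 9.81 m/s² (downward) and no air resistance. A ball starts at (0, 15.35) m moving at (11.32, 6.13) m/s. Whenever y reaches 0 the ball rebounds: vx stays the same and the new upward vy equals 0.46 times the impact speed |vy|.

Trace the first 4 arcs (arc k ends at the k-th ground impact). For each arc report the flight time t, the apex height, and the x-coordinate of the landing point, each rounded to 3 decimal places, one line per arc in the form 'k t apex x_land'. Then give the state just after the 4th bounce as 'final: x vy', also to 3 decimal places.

1 2.501 17.265 28.312
2 1.726 3.653 47.850
3 0.794 0.773 56.838
4 0.365 0.164 60.973
final: 60.973 0.824

Arc 1: start y=15.350, vy=6.130 → t=2.501, apex=17.265, x_land=28.312, impact vy=-18.405
  bounce: vy ← 0.46·18.405 = 8.466
Arc 2: start y=0.000, vy=8.466 → t=1.726, apex=3.653, x_land=47.850, impact vy=-8.466
  bounce: vy ← 0.46·8.466 = 3.894
Arc 3: start y=0.000, vy=3.894 → t=0.794, apex=0.773, x_land=56.838, impact vy=-3.894
  bounce: vy ← 0.46·3.894 = 1.791
Arc 4: start y=0.000, vy=1.791 → t=0.365, apex=0.164, x_land=60.973, impact vy=-1.791
  bounce: vy ← 0.46·1.791 = 0.824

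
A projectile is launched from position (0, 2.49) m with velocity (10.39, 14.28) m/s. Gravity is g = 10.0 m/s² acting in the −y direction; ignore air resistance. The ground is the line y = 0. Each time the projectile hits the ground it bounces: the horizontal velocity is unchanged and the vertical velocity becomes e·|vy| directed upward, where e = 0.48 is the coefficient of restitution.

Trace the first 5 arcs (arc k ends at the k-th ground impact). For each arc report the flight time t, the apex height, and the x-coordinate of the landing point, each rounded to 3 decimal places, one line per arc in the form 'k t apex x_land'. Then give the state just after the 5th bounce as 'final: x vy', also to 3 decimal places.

1 3.021 12.686 31.387
2 1.529 2.923 47.274
3 0.734 0.673 54.901
4 0.352 0.155 58.561
5 0.169 0.036 60.318
final: 60.318 0.406

Arc 1: start y=2.490, vy=14.280 → t=3.021, apex=12.686, x_land=31.387, impact vy=-15.929
  bounce: vy ← 0.48·15.929 = 7.646
Arc 2: start y=0.000, vy=7.646 → t=1.529, apex=2.923, x_land=47.274, impact vy=-7.646
  bounce: vy ← 0.48·7.646 = 3.670
Arc 3: start y=0.000, vy=3.670 → t=0.734, apex=0.673, x_land=54.901, impact vy=-3.670
  bounce: vy ← 0.48·3.670 = 1.762
Arc 4: start y=0.000, vy=1.762 → t=0.352, apex=0.155, x_land=58.561, impact vy=-1.762
  bounce: vy ← 0.48·1.762 = 0.846
Arc 5: start y=0.000, vy=0.846 → t=0.169, apex=0.036, x_land=60.318, impact vy=-0.846
  bounce: vy ← 0.48·0.846 = 0.406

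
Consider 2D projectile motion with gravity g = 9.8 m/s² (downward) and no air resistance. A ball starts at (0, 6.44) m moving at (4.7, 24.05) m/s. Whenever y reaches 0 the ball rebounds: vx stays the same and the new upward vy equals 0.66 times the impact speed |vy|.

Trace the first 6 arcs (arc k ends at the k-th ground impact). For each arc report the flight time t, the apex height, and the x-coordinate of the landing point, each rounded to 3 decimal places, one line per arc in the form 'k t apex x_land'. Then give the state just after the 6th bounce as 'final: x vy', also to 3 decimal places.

1 5.163 35.950 24.265
2 3.575 15.660 41.069
3 2.360 6.821 52.160
4 1.557 2.971 59.480
5 1.028 1.294 64.312
6 0.678 0.564 67.500
final: 67.500 2.194

Arc 1: start y=6.440, vy=24.050 → t=5.163, apex=35.950, x_land=24.265, impact vy=-26.545
  bounce: vy ← 0.66·26.545 = 17.520
Arc 2: start y=0.000, vy=17.520 → t=3.575, apex=15.660, x_land=41.069, impact vy=-17.520
  bounce: vy ← 0.66·17.520 = 11.563
Arc 3: start y=0.000, vy=11.563 → t=2.360, apex=6.821, x_land=52.160, impact vy=-11.563
  bounce: vy ← 0.66·11.563 = 7.632
Arc 4: start y=0.000, vy=7.632 → t=1.557, apex=2.971, x_land=59.480, impact vy=-7.632
  bounce: vy ← 0.66·7.632 = 5.037
Arc 5: start y=0.000, vy=5.037 → t=1.028, apex=1.294, x_land=64.312, impact vy=-5.037
  bounce: vy ← 0.66·5.037 = 3.324
Arc 6: start y=0.000, vy=3.324 → t=0.678, apex=0.564, x_land=67.500, impact vy=-3.324
  bounce: vy ← 0.66·3.324 = 2.194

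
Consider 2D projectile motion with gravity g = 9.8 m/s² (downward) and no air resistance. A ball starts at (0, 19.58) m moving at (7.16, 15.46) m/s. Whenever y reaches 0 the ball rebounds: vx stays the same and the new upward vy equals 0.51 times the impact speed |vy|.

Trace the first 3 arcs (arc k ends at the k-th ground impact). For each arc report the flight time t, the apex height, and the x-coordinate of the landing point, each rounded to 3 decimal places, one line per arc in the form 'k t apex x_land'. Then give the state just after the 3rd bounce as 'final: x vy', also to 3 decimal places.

1 4.124 31.774 29.528
2 2.597 8.265 48.126
3 1.325 2.150 57.610
final: 57.610 3.310

Arc 1: start y=19.580, vy=15.460 → t=4.124, apex=31.774, x_land=29.528, impact vy=-24.956
  bounce: vy ← 0.51·24.956 = 12.727
Arc 2: start y=0.000, vy=12.727 → t=2.597, apex=8.265, x_land=48.126, impact vy=-12.727
  bounce: vy ← 0.51·12.727 = 6.491
Arc 3: start y=0.000, vy=6.491 → t=1.325, apex=2.150, x_land=57.610, impact vy=-6.491
  bounce: vy ← 0.51·6.491 = 3.310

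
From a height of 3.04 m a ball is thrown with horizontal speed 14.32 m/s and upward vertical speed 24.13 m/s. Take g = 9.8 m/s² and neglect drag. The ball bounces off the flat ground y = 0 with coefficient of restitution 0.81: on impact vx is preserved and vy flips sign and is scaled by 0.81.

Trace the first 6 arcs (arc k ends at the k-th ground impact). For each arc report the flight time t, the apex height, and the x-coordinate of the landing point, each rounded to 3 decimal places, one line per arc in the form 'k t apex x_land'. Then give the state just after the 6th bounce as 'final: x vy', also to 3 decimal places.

Arc 1: start y=3.040, vy=24.130 → t=5.047, apex=32.747, x_land=72.279, impact vy=-25.335
  bounce: vy ← 0.81·25.335 = 20.521
Arc 2: start y=0.000, vy=20.521 → t=4.188, apex=21.485, x_land=132.250, impact vy=-20.521
  bounce: vy ← 0.81·20.521 = 16.622
Arc 3: start y=0.000, vy=16.622 → t=3.392, apex=14.097, x_land=180.827, impact vy=-16.622
  bounce: vy ← 0.81·16.622 = 13.464
Arc 4: start y=0.000, vy=13.464 → t=2.748, apex=9.249, x_land=220.175, impact vy=-13.464
  bounce: vy ← 0.81·13.464 = 10.906
Arc 5: start y=0.000, vy=10.906 → t=2.226, apex=6.068, x_land=252.046, impact vy=-10.906
  bounce: vy ← 0.81·10.906 = 8.834
Arc 6: start y=0.000, vy=8.834 → t=1.803, apex=3.981, x_land=277.862, impact vy=-8.834
  bounce: vy ← 0.81·8.834 = 7.155

1 5.047 32.747 72.279
2 4.188 21.485 132.250
3 3.392 14.097 180.827
4 2.748 9.249 220.175
5 2.226 6.068 252.046
6 1.803 3.981 277.862
final: 277.862 7.155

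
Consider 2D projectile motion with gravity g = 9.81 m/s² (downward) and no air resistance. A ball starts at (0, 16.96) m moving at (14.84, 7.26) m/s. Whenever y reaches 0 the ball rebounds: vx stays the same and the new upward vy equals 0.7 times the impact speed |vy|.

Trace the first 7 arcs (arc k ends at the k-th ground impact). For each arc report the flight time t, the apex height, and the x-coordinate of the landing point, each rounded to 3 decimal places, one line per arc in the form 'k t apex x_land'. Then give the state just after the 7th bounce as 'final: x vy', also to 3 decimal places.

1 2.741 19.646 40.682
2 2.802 9.627 82.262
3 1.961 4.717 111.368
4 1.373 2.311 131.743
5 0.961 1.133 146.005
6 0.673 0.555 155.988
7 0.471 0.272 162.976
final: 162.976 1.617

Arc 1: start y=16.960, vy=7.260 → t=2.741, apex=19.646, x_land=40.682, impact vy=-19.633
  bounce: vy ← 0.7·19.633 = 13.743
Arc 2: start y=0.000, vy=13.743 → t=2.802, apex=9.627, x_land=82.262, impact vy=-13.743
  bounce: vy ← 0.7·13.743 = 9.620
Arc 3: start y=0.000, vy=9.620 → t=1.961, apex=4.717, x_land=111.368, impact vy=-9.620
  bounce: vy ← 0.7·9.620 = 6.734
Arc 4: start y=0.000, vy=6.734 → t=1.373, apex=2.311, x_land=131.743, impact vy=-6.734
  bounce: vy ← 0.7·6.734 = 4.714
Arc 5: start y=0.000, vy=4.714 → t=0.961, apex=1.133, x_land=146.005, impact vy=-4.714
  bounce: vy ← 0.7·4.714 = 3.300
Arc 6: start y=0.000, vy=3.300 → t=0.673, apex=0.555, x_land=155.988, impact vy=-3.300
  bounce: vy ← 0.7·3.300 = 2.310
Arc 7: start y=0.000, vy=2.310 → t=0.471, apex=0.272, x_land=162.976, impact vy=-2.310
  bounce: vy ← 0.7·2.310 = 1.617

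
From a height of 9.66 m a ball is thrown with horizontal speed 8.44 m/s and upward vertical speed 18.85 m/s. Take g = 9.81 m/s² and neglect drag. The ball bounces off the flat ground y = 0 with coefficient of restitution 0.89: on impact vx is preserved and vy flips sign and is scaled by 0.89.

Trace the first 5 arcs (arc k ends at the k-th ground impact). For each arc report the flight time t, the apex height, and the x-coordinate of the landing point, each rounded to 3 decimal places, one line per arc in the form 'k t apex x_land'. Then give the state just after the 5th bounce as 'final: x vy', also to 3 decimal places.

Arc 1: start y=9.660, vy=18.850 → t=4.301, apex=27.770, x_land=36.300, impact vy=-23.342
  bounce: vy ← 0.89·23.342 = 20.774
Arc 2: start y=0.000, vy=20.774 → t=4.235, apex=21.997, x_land=72.046, impact vy=-20.774
  bounce: vy ← 0.89·20.774 = 18.489
Arc 3: start y=0.000, vy=18.489 → t=3.769, apex=17.424, x_land=103.861, impact vy=-18.489
  bounce: vy ← 0.89·18.489 = 16.455
Arc 4: start y=0.000, vy=16.455 → t=3.355, apex=13.801, x_land=132.175, impact vy=-16.455
  bounce: vy ← 0.89·16.455 = 14.645
Arc 5: start y=0.000, vy=14.645 → t=2.986, apex=10.932, x_land=157.375, impact vy=-14.645
  bounce: vy ← 0.89·14.645 = 13.034

1 4.301 27.770 36.300
2 4.235 21.997 72.046
3 3.769 17.424 103.861
4 3.355 13.801 132.175
5 2.986 10.932 157.375
final: 157.375 13.034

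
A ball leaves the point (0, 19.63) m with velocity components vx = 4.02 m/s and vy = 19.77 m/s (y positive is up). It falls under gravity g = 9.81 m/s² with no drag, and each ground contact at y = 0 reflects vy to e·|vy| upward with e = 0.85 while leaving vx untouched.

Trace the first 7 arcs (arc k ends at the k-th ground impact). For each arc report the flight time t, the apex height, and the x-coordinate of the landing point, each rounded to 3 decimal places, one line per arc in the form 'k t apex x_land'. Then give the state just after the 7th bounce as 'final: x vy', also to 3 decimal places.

1 4.855 39.551 19.517
2 4.827 28.576 38.923
3 4.103 20.646 55.418
4 3.488 14.917 69.439
5 2.965 10.777 81.356
6 2.520 7.787 91.486
7 2.142 5.626 100.097
final: 100.097 8.930

Arc 1: start y=19.630, vy=19.770 → t=4.855, apex=39.551, x_land=19.517, impact vy=-27.857
  bounce: vy ← 0.85·27.857 = 23.678
Arc 2: start y=0.000, vy=23.678 → t=4.827, apex=28.576, x_land=38.923, impact vy=-23.678
  bounce: vy ← 0.85·23.678 = 20.126
Arc 3: start y=0.000, vy=20.126 → t=4.103, apex=20.646, x_land=55.418, impact vy=-20.126
  bounce: vy ← 0.85·20.126 = 17.107
Arc 4: start y=0.000, vy=17.107 → t=3.488, apex=14.917, x_land=69.439, impact vy=-17.107
  bounce: vy ← 0.85·17.107 = 14.541
Arc 5: start y=0.000, vy=14.541 → t=2.965, apex=10.777, x_land=81.356, impact vy=-14.541
  bounce: vy ← 0.85·14.541 = 12.360
Arc 6: start y=0.000, vy=12.360 → t=2.520, apex=7.787, x_land=91.486, impact vy=-12.360
  bounce: vy ← 0.85·12.360 = 10.506
Arc 7: start y=0.000, vy=10.506 → t=2.142, apex=5.626, x_land=100.097, impact vy=-10.506
  bounce: vy ← 0.85·10.506 = 8.930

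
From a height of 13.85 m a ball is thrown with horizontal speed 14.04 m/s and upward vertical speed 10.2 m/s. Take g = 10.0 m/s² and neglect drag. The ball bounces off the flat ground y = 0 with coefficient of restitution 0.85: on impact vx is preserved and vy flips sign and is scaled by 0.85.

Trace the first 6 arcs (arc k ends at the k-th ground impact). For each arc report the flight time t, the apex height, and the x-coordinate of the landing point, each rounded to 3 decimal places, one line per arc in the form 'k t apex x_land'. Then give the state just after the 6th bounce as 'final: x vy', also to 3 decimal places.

1 2.972 19.052 41.727
2 3.318 13.765 88.318
3 2.821 9.945 127.920
4 2.398 7.185 161.582
5 2.038 5.191 190.195
6 1.732 3.751 214.516
final: 214.516 7.362

Arc 1: start y=13.850, vy=10.200 → t=2.972, apex=19.052, x_land=41.727, impact vy=-19.520
  bounce: vy ← 0.85·19.520 = 16.592
Arc 2: start y=0.000, vy=16.592 → t=3.318, apex=13.765, x_land=88.318, impact vy=-16.592
  bounce: vy ← 0.85·16.592 = 14.103
Arc 3: start y=0.000, vy=14.103 → t=2.821, apex=9.945, x_land=127.920, impact vy=-14.103
  bounce: vy ← 0.85·14.103 = 11.988
Arc 4: start y=0.000, vy=11.988 → t=2.398, apex=7.185, x_land=161.582, impact vy=-11.988
  bounce: vy ← 0.85·11.988 = 10.190
Arc 5: start y=0.000, vy=10.190 → t=2.038, apex=5.191, x_land=190.195, impact vy=-10.190
  bounce: vy ← 0.85·10.190 = 8.661
Arc 6: start y=0.000, vy=8.661 → t=1.732, apex=3.751, x_land=214.516, impact vy=-8.661
  bounce: vy ← 0.85·8.661 = 7.362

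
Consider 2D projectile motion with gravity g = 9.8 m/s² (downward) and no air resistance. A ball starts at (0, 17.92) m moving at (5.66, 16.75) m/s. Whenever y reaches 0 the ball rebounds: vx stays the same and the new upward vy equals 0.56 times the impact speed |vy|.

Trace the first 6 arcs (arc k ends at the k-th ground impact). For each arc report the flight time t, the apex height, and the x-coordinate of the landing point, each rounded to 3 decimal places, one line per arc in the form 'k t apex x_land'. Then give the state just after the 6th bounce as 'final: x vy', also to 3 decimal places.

Arc 1: start y=17.920, vy=16.750 → t=4.274, apex=32.234, x_land=24.191, impact vy=-25.136
  bounce: vy ← 0.56·25.136 = 14.076
Arc 2: start y=0.000, vy=14.076 → t=2.873, apex=10.109, x_land=40.450, impact vy=-14.076
  bounce: vy ← 0.56·14.076 = 7.882
Arc 3: start y=0.000, vy=7.882 → t=1.609, apex=3.170, x_land=49.555, impact vy=-7.882
  bounce: vy ← 0.56·7.882 = 4.414
Arc 4: start y=0.000, vy=4.414 → t=0.901, apex=0.994, x_land=54.654, impact vy=-4.414
  bounce: vy ← 0.56·4.414 = 2.472
Arc 5: start y=0.000, vy=2.472 → t=0.504, apex=0.312, x_land=57.509, impact vy=-2.472
  bounce: vy ← 0.56·2.472 = 1.384
Arc 6: start y=0.000, vy=1.384 → t=0.283, apex=0.098, x_land=59.108, impact vy=-1.384
  bounce: vy ← 0.56·1.384 = 0.775

1 4.274 32.234 24.191
2 2.873 10.109 40.450
3 1.609 3.170 49.555
4 0.901 0.994 54.654
5 0.504 0.312 57.509
6 0.283 0.098 59.108
final: 59.108 0.775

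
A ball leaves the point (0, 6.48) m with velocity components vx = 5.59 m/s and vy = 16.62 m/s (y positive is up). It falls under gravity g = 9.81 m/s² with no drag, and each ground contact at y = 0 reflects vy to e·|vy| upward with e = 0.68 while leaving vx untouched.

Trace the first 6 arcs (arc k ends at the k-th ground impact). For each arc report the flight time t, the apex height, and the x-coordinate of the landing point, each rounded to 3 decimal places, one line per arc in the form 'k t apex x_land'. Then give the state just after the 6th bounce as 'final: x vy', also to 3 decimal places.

Arc 1: start y=6.480, vy=16.620 → t=3.741, apex=20.559, x_land=20.915, impact vy=-20.084
  bounce: vy ← 0.68·20.084 = 13.657
Arc 2: start y=0.000, vy=13.657 → t=2.784, apex=9.506, x_land=36.479, impact vy=-13.657
  bounce: vy ← 0.68·13.657 = 9.287
Arc 3: start y=0.000, vy=9.287 → t=1.893, apex=4.396, x_land=47.063, impact vy=-9.287
  bounce: vy ← 0.68·9.287 = 6.315
Arc 4: start y=0.000, vy=6.315 → t=1.287, apex=2.033, x_land=54.260, impact vy=-6.315
  bounce: vy ← 0.68·6.315 = 4.294
Arc 5: start y=0.000, vy=4.294 → t=0.875, apex=0.940, x_land=59.154, impact vy=-4.294
  bounce: vy ← 0.68·4.294 = 2.920
Arc 6: start y=0.000, vy=2.920 → t=0.595, apex=0.435, x_land=62.482, impact vy=-2.920
  bounce: vy ← 0.68·2.920 = 1.986

1 3.741 20.559 20.915
2 2.784 9.506 36.479
3 1.893 4.396 47.063
4 1.287 2.033 54.260
5 0.875 0.940 59.154
6 0.595 0.435 62.482
final: 62.482 1.986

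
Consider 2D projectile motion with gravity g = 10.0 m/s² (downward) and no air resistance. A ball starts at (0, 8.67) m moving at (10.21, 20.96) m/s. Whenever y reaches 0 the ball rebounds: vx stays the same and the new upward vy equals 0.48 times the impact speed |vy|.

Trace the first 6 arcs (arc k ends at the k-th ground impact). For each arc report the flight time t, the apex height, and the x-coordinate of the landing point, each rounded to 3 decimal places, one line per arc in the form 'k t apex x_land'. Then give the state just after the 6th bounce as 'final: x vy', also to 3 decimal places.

Arc 1: start y=8.670, vy=20.960 → t=4.571, apex=30.636, x_land=46.673, impact vy=-24.753
  bounce: vy ← 0.48·24.753 = 11.882
Arc 2: start y=0.000, vy=11.882 → t=2.376, apex=7.059, x_land=70.935, impact vy=-11.882
  bounce: vy ← 0.48·11.882 = 5.703
Arc 3: start y=0.000, vy=5.703 → t=1.141, apex=1.626, x_land=82.581, impact vy=-5.703
  bounce: vy ← 0.48·5.703 = 2.738
Arc 4: start y=0.000, vy=2.738 → t=0.548, apex=0.375, x_land=88.171, impact vy=-2.738
  bounce: vy ← 0.48·2.738 = 1.314
Arc 5: start y=0.000, vy=1.314 → t=0.263, apex=0.086, x_land=90.854, impact vy=-1.314
  bounce: vy ← 0.48·1.314 = 0.631
Arc 6: start y=0.000, vy=0.631 → t=0.126, apex=0.020, x_land=92.142, impact vy=-0.631
  bounce: vy ← 0.48·0.631 = 0.303

1 4.571 30.636 46.673
2 2.376 7.059 70.935
3 1.141 1.626 82.581
4 0.548 0.375 88.171
5 0.263 0.086 90.854
6 0.126 0.020 92.142
final: 92.142 0.303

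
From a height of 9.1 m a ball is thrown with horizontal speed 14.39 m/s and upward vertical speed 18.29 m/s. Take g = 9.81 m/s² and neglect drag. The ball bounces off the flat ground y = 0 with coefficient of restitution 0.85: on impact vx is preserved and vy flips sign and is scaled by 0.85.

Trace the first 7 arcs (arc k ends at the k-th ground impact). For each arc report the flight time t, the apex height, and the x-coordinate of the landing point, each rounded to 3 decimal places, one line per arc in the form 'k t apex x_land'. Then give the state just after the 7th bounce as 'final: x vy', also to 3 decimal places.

Arc 1: start y=9.100, vy=18.290 → t=4.173, apex=26.150, x_land=60.055, impact vy=-22.651
  bounce: vy ← 0.85·22.651 = 19.253
Arc 2: start y=0.000, vy=19.253 → t=3.925, apex=18.893, x_land=116.539, impact vy=-19.253
  bounce: vy ← 0.85·19.253 = 16.365
Arc 3: start y=0.000, vy=16.365 → t=3.336, apex=13.651, x_land=164.551, impact vy=-16.365
  bounce: vy ← 0.85·16.365 = 13.911
Arc 4: start y=0.000, vy=13.911 → t=2.836, apex=9.863, x_land=205.361, impact vy=-13.911
  bounce: vy ← 0.85·13.911 = 11.824
Arc 5: start y=0.000, vy=11.824 → t=2.411, apex=7.126, x_land=240.049, impact vy=-11.824
  bounce: vy ← 0.85·11.824 = 10.050
Arc 6: start y=0.000, vy=10.050 → t=2.049, apex=5.148, x_land=269.534, impact vy=-10.050
  bounce: vy ← 0.85·10.050 = 8.543
Arc 7: start y=0.000, vy=8.543 → t=1.742, apex=3.720, x_land=294.597, impact vy=-8.543
  bounce: vy ← 0.85·8.543 = 7.261

1 4.173 26.150 60.055
2 3.925 18.893 116.539
3 3.336 13.651 164.551
4 2.836 9.863 205.361
5 2.411 7.126 240.049
6 2.049 5.148 269.534
7 1.742 3.720 294.597
final: 294.597 7.261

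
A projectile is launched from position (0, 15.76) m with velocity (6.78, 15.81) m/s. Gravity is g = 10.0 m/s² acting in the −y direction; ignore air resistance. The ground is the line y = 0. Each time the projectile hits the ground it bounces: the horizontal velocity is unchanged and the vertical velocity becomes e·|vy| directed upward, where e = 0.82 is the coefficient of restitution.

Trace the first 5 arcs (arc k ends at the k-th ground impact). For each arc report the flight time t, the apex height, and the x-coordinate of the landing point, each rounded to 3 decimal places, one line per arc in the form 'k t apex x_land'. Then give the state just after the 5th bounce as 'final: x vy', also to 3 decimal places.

Arc 1: start y=15.760, vy=15.810 → t=3.958, apex=28.258, x_land=26.837, impact vy=-23.773
  bounce: vy ← 0.82·23.773 = 19.494
Arc 2: start y=0.000, vy=19.494 → t=3.899, apex=19.001, x_land=53.271, impact vy=-19.494
  bounce: vy ← 0.82·19.494 = 15.985
Arc 3: start y=0.000, vy=15.985 → t=3.197, apex=12.776, x_land=74.947, impact vy=-15.985
  bounce: vy ← 0.82·15.985 = 13.108
Arc 4: start y=0.000, vy=13.108 → t=2.622, apex=8.591, x_land=92.721, impact vy=-13.108
  bounce: vy ← 0.82·13.108 = 10.748
Arc 5: start y=0.000, vy=10.748 → t=2.150, apex=5.776, x_land=107.295, impact vy=-10.748
  bounce: vy ← 0.82·10.748 = 8.814

1 3.958 28.258 26.837
2 3.899 19.001 53.271
3 3.197 12.776 74.947
4 2.622 8.591 92.721
5 2.150 5.776 107.295
final: 107.295 8.814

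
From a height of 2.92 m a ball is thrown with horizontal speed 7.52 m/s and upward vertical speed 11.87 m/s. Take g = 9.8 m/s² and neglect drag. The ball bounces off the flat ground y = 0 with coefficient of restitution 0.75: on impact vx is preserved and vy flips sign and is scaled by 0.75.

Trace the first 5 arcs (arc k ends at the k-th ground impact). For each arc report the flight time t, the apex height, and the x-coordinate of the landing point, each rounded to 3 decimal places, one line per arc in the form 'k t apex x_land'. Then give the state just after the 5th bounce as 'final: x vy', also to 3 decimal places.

1 2.648 10.109 19.909
2 2.154 5.686 36.111
3 1.616 3.198 48.262
4 1.212 1.799 57.376
5 0.909 1.012 64.211
final: 64.211 3.340

Arc 1: start y=2.920, vy=11.870 → t=2.648, apex=10.109, x_land=19.909, impact vy=-14.076
  bounce: vy ← 0.75·14.076 = 10.557
Arc 2: start y=0.000, vy=10.557 → t=2.154, apex=5.686, x_land=36.111, impact vy=-10.557
  bounce: vy ← 0.75·10.557 = 7.918
Arc 3: start y=0.000, vy=7.918 → t=1.616, apex=3.198, x_land=48.262, impact vy=-7.918
  bounce: vy ← 0.75·7.918 = 5.938
Arc 4: start y=0.000, vy=5.938 → t=1.212, apex=1.799, x_land=57.376, impact vy=-5.938
  bounce: vy ← 0.75·5.938 = 4.454
Arc 5: start y=0.000, vy=4.454 → t=0.909, apex=1.012, x_land=64.211, impact vy=-4.454
  bounce: vy ← 0.75·4.454 = 3.340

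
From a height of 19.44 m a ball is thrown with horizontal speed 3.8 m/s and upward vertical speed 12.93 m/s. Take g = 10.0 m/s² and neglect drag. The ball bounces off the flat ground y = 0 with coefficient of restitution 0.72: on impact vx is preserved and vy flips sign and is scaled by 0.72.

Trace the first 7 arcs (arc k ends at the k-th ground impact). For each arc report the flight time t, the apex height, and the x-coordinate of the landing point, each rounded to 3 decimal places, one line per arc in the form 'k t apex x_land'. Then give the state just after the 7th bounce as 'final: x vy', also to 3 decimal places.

1 3.651 27.799 13.874
2 3.395 14.411 26.776
3 2.445 7.471 36.066
4 1.760 3.873 42.755
5 1.267 2.008 47.571
6 0.912 1.041 51.038
7 0.657 0.540 53.535
final: 53.535 2.365

Arc 1: start y=19.440, vy=12.930 → t=3.651, apex=27.799, x_land=13.874, impact vy=-23.579
  bounce: vy ← 0.72·23.579 = 16.977
Arc 2: start y=0.000, vy=16.977 → t=3.395, apex=14.411, x_land=26.776, impact vy=-16.977
  bounce: vy ← 0.72·16.977 = 12.224
Arc 3: start y=0.000, vy=12.224 → t=2.445, apex=7.471, x_land=36.066, impact vy=-12.224
  bounce: vy ← 0.72·12.224 = 8.801
Arc 4: start y=0.000, vy=8.801 → t=1.760, apex=3.873, x_land=42.755, impact vy=-8.801
  bounce: vy ← 0.72·8.801 = 6.337
Arc 5: start y=0.000, vy=6.337 → t=1.267, apex=2.008, x_land=47.571, impact vy=-6.337
  bounce: vy ← 0.72·6.337 = 4.562
Arc 6: start y=0.000, vy=4.562 → t=0.912, apex=1.041, x_land=51.038, impact vy=-4.562
  bounce: vy ← 0.72·4.562 = 3.285
Arc 7: start y=0.000, vy=3.285 → t=0.657, apex=0.540, x_land=53.535, impact vy=-3.285
  bounce: vy ← 0.72·3.285 = 2.365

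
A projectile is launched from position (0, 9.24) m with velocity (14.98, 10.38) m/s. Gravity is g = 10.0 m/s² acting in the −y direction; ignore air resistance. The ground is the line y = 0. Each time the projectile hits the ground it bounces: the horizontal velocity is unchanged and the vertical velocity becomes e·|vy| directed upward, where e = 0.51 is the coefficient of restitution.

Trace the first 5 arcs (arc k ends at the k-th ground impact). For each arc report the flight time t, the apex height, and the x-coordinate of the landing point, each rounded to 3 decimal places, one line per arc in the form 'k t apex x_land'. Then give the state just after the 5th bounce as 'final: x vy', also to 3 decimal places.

Arc 1: start y=9.240, vy=10.380 → t=2.748, apex=14.627, x_land=41.171, impact vy=-17.104
  bounce: vy ← 0.51·17.104 = 8.723
Arc 2: start y=0.000, vy=8.723 → t=1.745, apex=3.805, x_land=67.305, impact vy=-8.723
  bounce: vy ← 0.51·8.723 = 4.449
Arc 3: start y=0.000, vy=4.449 → t=0.890, apex=0.990, x_land=80.633, impact vy=-4.449
  bounce: vy ← 0.51·4.449 = 2.269
Arc 4: start y=0.000, vy=2.269 → t=0.454, apex=0.257, x_land=87.431, impact vy=-2.269
  bounce: vy ← 0.51·2.269 = 1.157
Arc 5: start y=0.000, vy=1.157 → t=0.231, apex=0.067, x_land=90.898, impact vy=-1.157
  bounce: vy ← 0.51·1.157 = 0.590

1 2.748 14.627 41.171
2 1.745 3.805 67.305
3 0.890 0.990 80.633
4 0.454 0.257 87.431
5 0.231 0.067 90.898
final: 90.898 0.590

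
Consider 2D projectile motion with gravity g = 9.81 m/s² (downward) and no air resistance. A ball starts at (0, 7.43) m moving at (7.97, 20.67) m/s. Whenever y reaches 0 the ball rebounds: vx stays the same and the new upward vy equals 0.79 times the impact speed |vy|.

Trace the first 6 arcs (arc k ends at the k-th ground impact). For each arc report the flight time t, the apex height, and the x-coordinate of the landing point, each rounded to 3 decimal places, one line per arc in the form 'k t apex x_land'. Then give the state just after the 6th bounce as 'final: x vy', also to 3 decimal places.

1 4.547 29.206 36.241
2 3.855 18.228 66.969
3 3.046 11.376 91.244
4 2.406 7.100 110.421
5 1.901 4.431 125.571
6 1.502 2.765 137.540
final: 137.540 5.819

Arc 1: start y=7.430, vy=20.670 → t=4.547, apex=29.206, x_land=36.241, impact vy=-23.938
  bounce: vy ← 0.79·23.938 = 18.911
Arc 2: start y=0.000, vy=18.911 → t=3.855, apex=18.228, x_land=66.969, impact vy=-18.911
  bounce: vy ← 0.79·18.911 = 14.940
Arc 3: start y=0.000, vy=14.940 → t=3.046, apex=11.376, x_land=91.244, impact vy=-14.940
  bounce: vy ← 0.79·14.940 = 11.802
Arc 4: start y=0.000, vy=11.802 → t=2.406, apex=7.100, x_land=110.421, impact vy=-11.802
  bounce: vy ← 0.79·11.802 = 9.324
Arc 5: start y=0.000, vy=9.324 → t=1.901, apex=4.431, x_land=125.571, impact vy=-9.324
  bounce: vy ← 0.79·9.324 = 7.366
Arc 6: start y=0.000, vy=7.366 → t=1.502, apex=2.765, x_land=137.540, impact vy=-7.366
  bounce: vy ← 0.79·7.366 = 5.819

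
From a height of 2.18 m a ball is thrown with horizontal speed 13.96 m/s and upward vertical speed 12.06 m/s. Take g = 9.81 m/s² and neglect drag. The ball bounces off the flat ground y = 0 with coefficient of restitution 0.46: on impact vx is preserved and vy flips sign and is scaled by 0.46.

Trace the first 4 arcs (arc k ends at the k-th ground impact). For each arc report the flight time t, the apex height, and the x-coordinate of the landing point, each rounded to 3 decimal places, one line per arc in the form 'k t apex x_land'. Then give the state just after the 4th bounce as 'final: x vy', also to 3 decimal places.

Arc 1: start y=2.180, vy=12.060 → t=2.628, apex=9.593, x_land=36.685, impact vy=-13.719
  bounce: vy ← 0.46·13.719 = 6.311
Arc 2: start y=0.000, vy=6.311 → t=1.287, apex=2.030, x_land=54.646, impact vy=-6.311
  bounce: vy ← 0.46·6.311 = 2.903
Arc 3: start y=0.000, vy=2.903 → t=0.592, apex=0.430, x_land=62.908, impact vy=-2.903
  bounce: vy ← 0.46·2.903 = 1.335
Arc 4: start y=0.000, vy=1.335 → t=0.272, apex=0.091, x_land=66.708, impact vy=-1.335
  bounce: vy ← 0.46·1.335 = 0.614

1 2.628 9.593 36.685
2 1.287 2.030 54.646
3 0.592 0.430 62.908
4 0.272 0.091 66.708
final: 66.708 0.614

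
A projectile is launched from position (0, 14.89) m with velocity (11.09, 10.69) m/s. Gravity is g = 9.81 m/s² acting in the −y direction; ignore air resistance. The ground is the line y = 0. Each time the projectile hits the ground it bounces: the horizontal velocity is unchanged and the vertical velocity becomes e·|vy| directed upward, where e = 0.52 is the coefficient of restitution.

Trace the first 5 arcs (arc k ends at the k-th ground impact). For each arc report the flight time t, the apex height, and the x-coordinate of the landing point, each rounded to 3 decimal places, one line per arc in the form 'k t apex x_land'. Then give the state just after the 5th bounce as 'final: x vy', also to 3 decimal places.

Arc 1: start y=14.890, vy=10.690 → t=3.145, apex=20.714, x_land=34.875, impact vy=-20.160
  bounce: vy ← 0.52·20.160 = 10.483
Arc 2: start y=0.000, vy=10.483 → t=2.137, apex=5.601, x_land=58.577, impact vy=-10.483
  bounce: vy ← 0.52·10.483 = 5.451
Arc 3: start y=0.000, vy=5.451 → t=1.111, apex=1.515, x_land=70.902, impact vy=-5.451
  bounce: vy ← 0.52·5.451 = 2.835
Arc 4: start y=0.000, vy=2.835 → t=0.578, apex=0.410, x_land=77.311, impact vy=-2.835
  bounce: vy ← 0.52·2.835 = 1.474
Arc 5: start y=0.000, vy=1.474 → t=0.301, apex=0.111, x_land=80.644, impact vy=-1.474
  bounce: vy ← 0.52·1.474 = 0.766

1 3.145 20.714 34.875
2 2.137 5.601 58.577
3 1.111 1.515 70.902
4 0.578 0.410 77.311
5 0.301 0.111 80.644
final: 80.644 0.766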